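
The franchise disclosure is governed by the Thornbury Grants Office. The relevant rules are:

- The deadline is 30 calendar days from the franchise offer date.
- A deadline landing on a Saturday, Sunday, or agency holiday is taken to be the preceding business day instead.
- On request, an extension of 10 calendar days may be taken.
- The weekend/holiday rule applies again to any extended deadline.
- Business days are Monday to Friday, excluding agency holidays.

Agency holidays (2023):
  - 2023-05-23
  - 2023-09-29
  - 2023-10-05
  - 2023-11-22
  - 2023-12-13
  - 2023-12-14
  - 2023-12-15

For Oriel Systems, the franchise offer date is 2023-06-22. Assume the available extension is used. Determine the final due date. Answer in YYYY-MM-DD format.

Adding 30 calendar days to 2023-06-22 gives 2023-07-22.
2023-07-22 is a Saturday, so it moves to the preceding business day, 2023-07-21 (Friday).
With the 10-day extension, 2023-07-21 becomes 2023-07-31.
Since 2023-07-31 is a Monday and not a holiday, the date is unchanged.
Final deadline: 2023-07-31.

2023-07-31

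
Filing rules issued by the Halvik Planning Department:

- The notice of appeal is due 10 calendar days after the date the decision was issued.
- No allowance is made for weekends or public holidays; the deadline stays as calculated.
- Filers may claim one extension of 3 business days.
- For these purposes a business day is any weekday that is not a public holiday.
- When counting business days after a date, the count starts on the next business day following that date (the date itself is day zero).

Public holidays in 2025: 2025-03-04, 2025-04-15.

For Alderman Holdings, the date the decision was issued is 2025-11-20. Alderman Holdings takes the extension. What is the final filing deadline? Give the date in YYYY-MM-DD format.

2025-12-03

10 calendar days after 2025-11-20 is 2025-11-30.
2025-11-30 falls on a Sunday. The rules make no weekend/holiday allowance, so it remains 2025-11-30.
Applying the 3-business-day extension: 3 business days after 2025-11-30 is 2025-12-03.
2025-12-03 is a Wednesday; no weekend or holiday adjustment applies.
Deadline: 2025-12-03.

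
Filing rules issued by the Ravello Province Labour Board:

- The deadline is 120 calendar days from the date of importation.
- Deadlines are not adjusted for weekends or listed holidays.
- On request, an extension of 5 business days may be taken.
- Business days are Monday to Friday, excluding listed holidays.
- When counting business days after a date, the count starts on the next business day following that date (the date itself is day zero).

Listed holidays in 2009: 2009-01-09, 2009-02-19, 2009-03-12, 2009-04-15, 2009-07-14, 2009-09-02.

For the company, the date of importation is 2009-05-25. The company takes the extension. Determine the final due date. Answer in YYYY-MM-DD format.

Adding 120 calendar days to 2009-05-25 gives 2009-09-22.
2009-09-22 falls on a Tuesday. The rules make no weekend/holiday allowance, so it remains 2009-09-22.
The 5-business-day extension runs from 2009-09-22 to 2009-09-29.
No adjustment is made for weekends or holidays, so 2009-09-29 stands.
Final deadline: 2009-09-29.

2009-09-29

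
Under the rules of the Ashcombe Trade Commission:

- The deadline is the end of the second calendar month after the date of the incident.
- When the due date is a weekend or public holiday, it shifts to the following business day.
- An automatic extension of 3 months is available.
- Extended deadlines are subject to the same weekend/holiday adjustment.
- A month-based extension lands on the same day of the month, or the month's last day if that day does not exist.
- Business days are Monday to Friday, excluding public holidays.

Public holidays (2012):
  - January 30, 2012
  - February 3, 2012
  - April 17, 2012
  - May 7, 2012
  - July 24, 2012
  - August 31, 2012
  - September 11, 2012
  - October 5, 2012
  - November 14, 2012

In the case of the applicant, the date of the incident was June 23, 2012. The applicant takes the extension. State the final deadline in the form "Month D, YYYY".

2 months after June 23, 2012 is August 2012; that month ends on August 31, 2012.
August 31, 2012 falls on a listed holiday. Rolling to the next business day gives September 3, 2012, a Monday.
Applying the 3 months extension: 3 months after September 3, 2012 is December 3, 2012.
December 3, 2012 is a Monday and not a listed holiday, so it stands.
Final deadline: December 3, 2012.

December 3, 2012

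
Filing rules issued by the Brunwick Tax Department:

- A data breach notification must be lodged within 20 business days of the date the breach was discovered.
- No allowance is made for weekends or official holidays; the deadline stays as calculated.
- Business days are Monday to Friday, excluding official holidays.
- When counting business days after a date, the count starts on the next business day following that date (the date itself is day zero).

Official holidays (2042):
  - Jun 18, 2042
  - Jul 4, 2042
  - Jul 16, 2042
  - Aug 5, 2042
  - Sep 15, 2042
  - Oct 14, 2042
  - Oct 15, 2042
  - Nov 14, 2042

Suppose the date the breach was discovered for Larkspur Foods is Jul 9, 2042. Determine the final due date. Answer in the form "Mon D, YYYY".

Starting the day after Jul 9, 2042 and counting 20 business days lands on Aug 8, 2042.
Aug 8, 2042 is a Friday; no weekend or holiday adjustment applies.
Deadline: Aug 8, 2042.

Aug 8, 2042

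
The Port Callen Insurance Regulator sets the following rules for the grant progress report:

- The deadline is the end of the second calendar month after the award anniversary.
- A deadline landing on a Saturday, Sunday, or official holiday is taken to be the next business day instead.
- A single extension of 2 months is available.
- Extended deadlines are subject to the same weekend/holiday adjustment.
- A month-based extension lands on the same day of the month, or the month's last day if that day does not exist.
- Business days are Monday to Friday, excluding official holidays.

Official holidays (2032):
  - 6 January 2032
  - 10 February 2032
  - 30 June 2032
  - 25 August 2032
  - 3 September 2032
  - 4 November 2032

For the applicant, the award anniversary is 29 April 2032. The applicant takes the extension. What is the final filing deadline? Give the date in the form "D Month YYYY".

2 months after 29 April 2032 is June 2032; that month ends on 30 June 2032.
30 June 2032 is a listed holiday; the next business day is 1 July 2032 (Thursday).
Applying the 2 months extension: 2 months after 1 July 2032 is 1 September 2032.
Since 1 September 2032 is a Wednesday and not a holiday, the date is unchanged.
The final due date is 1 September 2032.

1 September 2032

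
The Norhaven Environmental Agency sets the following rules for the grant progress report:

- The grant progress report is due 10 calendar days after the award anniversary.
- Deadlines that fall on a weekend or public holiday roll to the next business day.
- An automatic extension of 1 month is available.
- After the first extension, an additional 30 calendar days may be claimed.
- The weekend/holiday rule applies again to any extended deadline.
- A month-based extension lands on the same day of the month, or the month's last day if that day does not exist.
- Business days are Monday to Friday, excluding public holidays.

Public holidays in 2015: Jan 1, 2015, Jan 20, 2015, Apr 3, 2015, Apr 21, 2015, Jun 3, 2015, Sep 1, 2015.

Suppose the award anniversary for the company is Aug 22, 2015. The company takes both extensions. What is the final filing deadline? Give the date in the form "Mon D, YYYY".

Trigger date Aug 22, 2015 + 10 calendar days = Sep 1, 2015.
Sep 1, 2015 is a listed holiday, so it moves to the next business day, Sep 2, 2015 (Wednesday).
Applying the 1 month extension: 1 month after Sep 2, 2015 is Oct 2, 2015.
Oct 2, 2015 (Friday) is already a business day.
The 30-calendar-day extension moves the deadline from Oct 2, 2015 to Nov 1, 2015.
Because Nov 1, 2015 is a Sunday, the deadline becomes Nov 2, 2015 (Monday).
Deadline: Nov 2, 2015.

Nov 2, 2015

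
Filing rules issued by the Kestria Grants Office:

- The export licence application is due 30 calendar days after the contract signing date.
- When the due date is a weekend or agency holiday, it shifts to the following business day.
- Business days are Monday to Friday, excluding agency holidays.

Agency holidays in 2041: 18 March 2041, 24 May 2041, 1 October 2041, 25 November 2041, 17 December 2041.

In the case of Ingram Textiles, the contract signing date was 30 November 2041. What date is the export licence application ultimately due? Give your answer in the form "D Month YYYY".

Trigger date 30 November 2041 + 30 calendar days = 30 December 2041.
30 December 2041 (Monday) is already a business day.
The final due date is 30 December 2041.

30 December 2041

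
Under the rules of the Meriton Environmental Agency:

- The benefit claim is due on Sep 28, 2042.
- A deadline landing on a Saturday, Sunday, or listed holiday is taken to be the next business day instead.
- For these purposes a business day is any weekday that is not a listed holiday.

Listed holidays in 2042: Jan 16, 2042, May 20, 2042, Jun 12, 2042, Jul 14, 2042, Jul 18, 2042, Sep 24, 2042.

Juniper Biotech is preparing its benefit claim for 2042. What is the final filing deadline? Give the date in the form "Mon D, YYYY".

Start from the fixed due date, Sep 28, 2042.
Because Sep 28, 2042 is a Sunday, the deadline becomes Sep 29, 2042 (Monday).
Deadline: Sep 29, 2042.

Sep 29, 2042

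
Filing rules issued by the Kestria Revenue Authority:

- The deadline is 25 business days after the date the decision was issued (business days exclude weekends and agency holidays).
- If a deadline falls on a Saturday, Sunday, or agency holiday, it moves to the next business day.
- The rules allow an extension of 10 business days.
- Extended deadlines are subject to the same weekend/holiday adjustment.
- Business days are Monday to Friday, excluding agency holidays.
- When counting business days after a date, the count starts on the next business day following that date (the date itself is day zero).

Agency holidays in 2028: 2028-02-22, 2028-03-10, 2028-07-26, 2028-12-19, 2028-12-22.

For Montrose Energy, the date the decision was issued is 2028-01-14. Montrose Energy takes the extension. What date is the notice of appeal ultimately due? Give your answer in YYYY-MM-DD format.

25 business days after 2028-01-14, excluding weekends and holidays, is 2028-02-18.
Since 2028-02-18 is a Friday and not a holiday, the date is unchanged.
The 10-business-day extension runs from 2028-02-18 to 2028-03-06.
2028-03-06 falls on a Monday, which is a business day, so no adjustment is needed.
Final deadline: 2028-03-06.

2028-03-06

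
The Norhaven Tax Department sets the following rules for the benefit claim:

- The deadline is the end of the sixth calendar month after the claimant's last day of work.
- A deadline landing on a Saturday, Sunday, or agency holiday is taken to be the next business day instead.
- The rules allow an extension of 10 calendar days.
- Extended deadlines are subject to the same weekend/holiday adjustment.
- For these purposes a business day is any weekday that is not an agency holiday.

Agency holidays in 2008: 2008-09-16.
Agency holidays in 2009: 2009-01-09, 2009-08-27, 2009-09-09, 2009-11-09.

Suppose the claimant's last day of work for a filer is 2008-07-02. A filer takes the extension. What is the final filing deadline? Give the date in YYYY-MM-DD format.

2009-02-12

6 months after 2008-07-02 falls in January 2009; the last day of that month is 2009-01-31.
2009-01-31 is a Saturday; the next business day is 2009-02-02 (Monday).
The 10-calendar-day extension moves the deadline from 2009-02-02 to 2009-02-12.
2009-02-12 falls on a Thursday, which is a business day, so no adjustment is needed.
So the filing is due 2009-02-12.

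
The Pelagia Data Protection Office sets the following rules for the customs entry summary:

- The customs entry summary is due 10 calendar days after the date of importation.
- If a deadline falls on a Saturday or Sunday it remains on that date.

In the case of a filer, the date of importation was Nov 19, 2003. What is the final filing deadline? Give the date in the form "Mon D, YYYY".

Nov 29, 2003

Adding 10 calendar days to Nov 19, 2003 gives Nov 29, 2003.
Nov 29, 2003 falls on a Saturday. The rules make no weekend/holiday allowance, so it remains Nov 29, 2003.
Deadline: Nov 29, 2003.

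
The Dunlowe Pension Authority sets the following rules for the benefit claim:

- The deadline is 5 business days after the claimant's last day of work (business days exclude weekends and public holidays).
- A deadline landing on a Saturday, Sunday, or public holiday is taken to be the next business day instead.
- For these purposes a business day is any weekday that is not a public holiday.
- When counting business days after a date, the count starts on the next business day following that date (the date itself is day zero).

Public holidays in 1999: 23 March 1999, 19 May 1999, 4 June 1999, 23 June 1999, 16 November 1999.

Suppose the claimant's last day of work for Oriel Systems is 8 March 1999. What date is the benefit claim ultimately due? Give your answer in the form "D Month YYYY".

15 March 1999

Starting the day after 8 March 1999 and counting 5 business days lands on 15 March 1999.
Since 15 March 1999 is a Monday and not a holiday, the date is unchanged.
So the filing is due 15 March 1999.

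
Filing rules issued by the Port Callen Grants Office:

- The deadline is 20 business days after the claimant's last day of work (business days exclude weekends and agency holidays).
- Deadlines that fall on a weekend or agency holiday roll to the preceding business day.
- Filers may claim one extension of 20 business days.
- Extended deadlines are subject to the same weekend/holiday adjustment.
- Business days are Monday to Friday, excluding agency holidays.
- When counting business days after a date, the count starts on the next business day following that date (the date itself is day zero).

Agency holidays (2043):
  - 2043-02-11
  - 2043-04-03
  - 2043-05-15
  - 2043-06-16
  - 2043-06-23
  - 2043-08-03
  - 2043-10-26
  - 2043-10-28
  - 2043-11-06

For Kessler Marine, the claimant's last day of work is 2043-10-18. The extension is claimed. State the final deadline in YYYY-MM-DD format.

Counting 20 business days after 2043-10-18 (skipping weekends and listed holidays) reaches 2043-11-18.
2043-11-18 (Wednesday) is already a business day.
Applying the 20-business-day extension: 20 business days after 2043-11-18 is 2043-12-16.
Since 2043-12-16 is a Wednesday and not a holiday, the date is unchanged.
Final deadline: 2043-12-16.

2043-12-16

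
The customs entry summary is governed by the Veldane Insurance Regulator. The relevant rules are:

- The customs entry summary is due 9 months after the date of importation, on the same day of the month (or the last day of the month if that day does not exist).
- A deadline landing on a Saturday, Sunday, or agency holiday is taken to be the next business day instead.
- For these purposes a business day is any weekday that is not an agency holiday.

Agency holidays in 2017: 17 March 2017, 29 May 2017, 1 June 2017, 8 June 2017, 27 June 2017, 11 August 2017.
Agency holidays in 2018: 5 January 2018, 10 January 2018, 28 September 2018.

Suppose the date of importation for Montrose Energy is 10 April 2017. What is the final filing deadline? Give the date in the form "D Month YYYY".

11 January 2018

Moving 9 months forward from 10 April 2017 on the corresponding day gives 10 January 2018.
Because 10 January 2018 is a listed holiday, the deadline becomes 11 January 2018 (Thursday).
So the filing is due 11 January 2018.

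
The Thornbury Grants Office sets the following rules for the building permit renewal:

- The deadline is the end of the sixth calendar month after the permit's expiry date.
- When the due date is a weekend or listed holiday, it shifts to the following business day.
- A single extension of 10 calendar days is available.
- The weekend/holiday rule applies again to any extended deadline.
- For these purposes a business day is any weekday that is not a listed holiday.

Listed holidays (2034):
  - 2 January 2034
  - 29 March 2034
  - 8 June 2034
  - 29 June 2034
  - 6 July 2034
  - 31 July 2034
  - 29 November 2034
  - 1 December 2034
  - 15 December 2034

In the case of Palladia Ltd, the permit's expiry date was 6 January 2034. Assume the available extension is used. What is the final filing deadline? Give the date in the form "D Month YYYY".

11 August 2034

6 months after 6 January 2034 is July 2034; that month ends on 31 July 2034.
31 July 2034 falls on a listed holiday. Rolling to the next business day gives 1 August 2034, a Tuesday.
Applying the 10-calendar-day extension: 1 August 2034 + 10 days = 11 August 2034.
Since 11 August 2034 is a Friday and not a holiday, the date is unchanged.
Final deadline: 11 August 2034.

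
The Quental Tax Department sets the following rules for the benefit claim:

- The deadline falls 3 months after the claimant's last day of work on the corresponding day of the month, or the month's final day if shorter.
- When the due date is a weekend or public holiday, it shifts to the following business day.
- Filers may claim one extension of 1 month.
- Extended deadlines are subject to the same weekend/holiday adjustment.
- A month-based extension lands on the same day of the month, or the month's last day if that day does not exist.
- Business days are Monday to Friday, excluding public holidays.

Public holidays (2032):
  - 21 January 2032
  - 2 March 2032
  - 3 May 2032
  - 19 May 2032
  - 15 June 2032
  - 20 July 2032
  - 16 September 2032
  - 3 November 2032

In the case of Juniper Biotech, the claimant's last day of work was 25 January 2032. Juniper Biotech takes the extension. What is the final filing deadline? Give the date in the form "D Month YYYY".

26 May 2032

3 months from 25 January 2032 is 25 April 2032.
25 April 2032 falls on a Sunday. Rolling to the next business day gives 26 April 2032, a Monday.
Add 1 month to 26 April 2032: 26 May 2032.
26 May 2032 is a Wednesday and not a listed holiday, so it stands.
So the filing is due 26 May 2032.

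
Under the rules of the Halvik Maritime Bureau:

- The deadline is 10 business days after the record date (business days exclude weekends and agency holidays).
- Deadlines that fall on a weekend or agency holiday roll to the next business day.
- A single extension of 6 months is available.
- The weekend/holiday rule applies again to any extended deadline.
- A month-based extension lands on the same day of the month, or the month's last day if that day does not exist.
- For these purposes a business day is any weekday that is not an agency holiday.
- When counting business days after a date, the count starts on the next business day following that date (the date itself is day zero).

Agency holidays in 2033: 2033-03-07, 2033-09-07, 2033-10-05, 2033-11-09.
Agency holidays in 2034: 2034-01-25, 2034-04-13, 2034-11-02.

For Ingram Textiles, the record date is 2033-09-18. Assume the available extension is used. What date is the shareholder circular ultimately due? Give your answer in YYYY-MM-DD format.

10 business days after 2033-09-18, excluding weekends and holidays, is 2033-09-30.
2033-09-30 (Friday) is already a business day.
Applying the 6 months extension: 6 months after 2033-09-30 is 2034-03-30.
2034-03-30 falls on a Thursday, which is a business day, so no adjustment is needed.
Deadline: 2034-03-30.

2034-03-30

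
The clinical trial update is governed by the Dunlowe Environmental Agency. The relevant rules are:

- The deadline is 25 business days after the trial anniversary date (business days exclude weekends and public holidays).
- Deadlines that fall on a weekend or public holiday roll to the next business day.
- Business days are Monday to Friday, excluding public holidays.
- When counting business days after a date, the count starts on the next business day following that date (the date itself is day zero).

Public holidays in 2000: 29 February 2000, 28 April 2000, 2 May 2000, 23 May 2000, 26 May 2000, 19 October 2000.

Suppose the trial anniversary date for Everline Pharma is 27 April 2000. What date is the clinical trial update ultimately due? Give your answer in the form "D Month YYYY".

7 June 2000

Starting the day after 27 April 2000 and counting 25 business days lands on 7 June 2000.
7 June 2000 falls on a Wednesday, which is a business day, so no adjustment is needed.
So the filing is due 7 June 2000.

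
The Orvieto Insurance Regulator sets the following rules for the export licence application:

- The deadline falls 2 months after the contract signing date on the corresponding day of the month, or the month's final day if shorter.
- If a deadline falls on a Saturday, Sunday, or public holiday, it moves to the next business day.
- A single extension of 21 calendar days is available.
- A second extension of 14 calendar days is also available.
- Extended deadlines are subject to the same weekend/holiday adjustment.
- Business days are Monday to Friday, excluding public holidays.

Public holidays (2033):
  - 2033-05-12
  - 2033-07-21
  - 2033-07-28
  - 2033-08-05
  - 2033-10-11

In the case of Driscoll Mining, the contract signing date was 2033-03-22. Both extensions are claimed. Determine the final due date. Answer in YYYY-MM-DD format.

2 months from 2033-03-22 is 2033-05-22.
2033-05-22 falls on a Sunday. Rolling to the next business day gives 2033-05-23, a Monday.
Applying the 21-calendar-day extension: 2033-05-23 + 21 days = 2033-06-13.
Since 2033-06-13 is a Monday and not a holiday, the date is unchanged.
The 14-calendar-day extension moves the deadline from 2033-06-13 to 2033-06-27.
Since 2033-06-27 is a Monday and not a holiday, the date is unchanged.
Final deadline: 2033-06-27.

2033-06-27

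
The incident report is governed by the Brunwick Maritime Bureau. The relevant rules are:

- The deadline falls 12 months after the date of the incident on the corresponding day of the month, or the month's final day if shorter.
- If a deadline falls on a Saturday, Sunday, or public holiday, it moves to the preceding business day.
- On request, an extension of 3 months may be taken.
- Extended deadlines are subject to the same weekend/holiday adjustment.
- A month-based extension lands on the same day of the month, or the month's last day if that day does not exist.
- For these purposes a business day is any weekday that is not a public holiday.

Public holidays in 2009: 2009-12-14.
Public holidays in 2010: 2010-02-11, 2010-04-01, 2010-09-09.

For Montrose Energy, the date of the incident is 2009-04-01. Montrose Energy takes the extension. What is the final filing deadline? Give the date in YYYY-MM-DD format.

2010-06-30

Moving 12 months forward from 2009-04-01 on the corresponding day gives 2010-04-01.
2010-04-01 falls on a listed holiday. Rolling to the preceding business day gives 2010-03-31, a Wednesday.
Add 3 months to 2010-03-31: 2010-06-30 (day 31 does not exist in June, so the month's last day is used).
Since 2010-06-30 is a Wednesday and not a holiday, the date is unchanged.
Deadline: 2010-06-30.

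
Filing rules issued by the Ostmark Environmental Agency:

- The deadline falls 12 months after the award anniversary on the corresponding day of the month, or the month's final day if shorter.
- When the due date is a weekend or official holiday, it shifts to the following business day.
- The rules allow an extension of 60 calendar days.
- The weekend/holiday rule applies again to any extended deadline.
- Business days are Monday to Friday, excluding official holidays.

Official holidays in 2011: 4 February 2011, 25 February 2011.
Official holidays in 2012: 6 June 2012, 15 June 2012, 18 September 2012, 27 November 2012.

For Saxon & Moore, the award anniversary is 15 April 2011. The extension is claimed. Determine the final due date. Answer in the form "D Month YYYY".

18 June 2012

12 months after 15 April 2011, on the same day of the month, is 15 April 2012.
Because 15 April 2012 is a Sunday, the deadline becomes 16 April 2012 (Monday).
Applying the 60-calendar-day extension: 16 April 2012 + 60 days = 15 June 2012.
Because 15 June 2012 is a listed holiday, the deadline becomes 18 June 2012 (Monday).
So the filing is due 18 June 2012.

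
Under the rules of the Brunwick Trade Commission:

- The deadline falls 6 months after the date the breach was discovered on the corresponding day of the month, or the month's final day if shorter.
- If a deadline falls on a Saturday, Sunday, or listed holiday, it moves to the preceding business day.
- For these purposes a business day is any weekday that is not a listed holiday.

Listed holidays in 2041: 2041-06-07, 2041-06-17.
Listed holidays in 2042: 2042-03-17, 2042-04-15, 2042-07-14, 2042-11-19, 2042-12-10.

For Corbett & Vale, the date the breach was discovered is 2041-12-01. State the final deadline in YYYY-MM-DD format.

6 months from 2041-12-01 is 2042-06-01.
2042-06-01 is a Sunday; the preceding business day is 2042-05-30 (Friday).
So the filing is due 2042-05-30.

2042-05-30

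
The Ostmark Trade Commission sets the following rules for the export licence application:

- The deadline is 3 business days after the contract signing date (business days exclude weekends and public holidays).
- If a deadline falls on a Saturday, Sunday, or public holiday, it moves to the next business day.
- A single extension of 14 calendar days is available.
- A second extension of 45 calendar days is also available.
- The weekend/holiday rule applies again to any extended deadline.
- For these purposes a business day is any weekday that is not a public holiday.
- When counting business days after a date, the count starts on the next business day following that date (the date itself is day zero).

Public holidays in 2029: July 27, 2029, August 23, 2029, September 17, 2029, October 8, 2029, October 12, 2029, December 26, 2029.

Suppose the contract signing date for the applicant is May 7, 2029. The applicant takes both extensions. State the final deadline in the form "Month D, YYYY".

Counting 3 business days after May 7, 2029 (skipping weekends and listed holidays) reaches May 10, 2029.
May 10, 2029 (Thursday) is already a business day.
The 14-calendar-day extension moves the deadline from May 10, 2029 to May 24, 2029.
Since May 24, 2029 is a Thursday and not a holiday, the date is unchanged.
With the 45-day extension, May 24, 2029 becomes July 8, 2029.
July 8, 2029 is a Sunday, so it moves to the next business day, July 9, 2029 (Monday).
So the filing is due July 9, 2029.

July 9, 2029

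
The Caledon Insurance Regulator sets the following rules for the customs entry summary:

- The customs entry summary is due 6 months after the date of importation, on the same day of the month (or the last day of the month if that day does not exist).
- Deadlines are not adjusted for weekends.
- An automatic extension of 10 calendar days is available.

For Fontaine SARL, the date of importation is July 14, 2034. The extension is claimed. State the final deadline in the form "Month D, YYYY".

6 months after July 14, 2034, on the same day of the month, is January 14, 2035.
January 14, 2035 falls on a Sunday. The rules make no weekend/holiday allowance, so it remains January 14, 2035.
Applying the 10-calendar-day extension: January 14, 2035 + 10 days = January 24, 2035.
No adjustment is made for weekends or holidays, so January 24, 2035 stands.
The final due date is January 24, 2035.

January 24, 2035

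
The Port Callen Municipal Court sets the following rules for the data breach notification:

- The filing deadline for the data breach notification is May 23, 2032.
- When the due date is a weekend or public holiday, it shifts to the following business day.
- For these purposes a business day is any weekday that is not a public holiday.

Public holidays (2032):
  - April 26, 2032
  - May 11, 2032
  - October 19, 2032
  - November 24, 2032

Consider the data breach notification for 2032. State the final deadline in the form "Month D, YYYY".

Start from the fixed due date, May 23, 2032.
Because May 23, 2032 is a Sunday, the deadline becomes May 24, 2032 (Monday).
Deadline: May 24, 2032.

May 24, 2032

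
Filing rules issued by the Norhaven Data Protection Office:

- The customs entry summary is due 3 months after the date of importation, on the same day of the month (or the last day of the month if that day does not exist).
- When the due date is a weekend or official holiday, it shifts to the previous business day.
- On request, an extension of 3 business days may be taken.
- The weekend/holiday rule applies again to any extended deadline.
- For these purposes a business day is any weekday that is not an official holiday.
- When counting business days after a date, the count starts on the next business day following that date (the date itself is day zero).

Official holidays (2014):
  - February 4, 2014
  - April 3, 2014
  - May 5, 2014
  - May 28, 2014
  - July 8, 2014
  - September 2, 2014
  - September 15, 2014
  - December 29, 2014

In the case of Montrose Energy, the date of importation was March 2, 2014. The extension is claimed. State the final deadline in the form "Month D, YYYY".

June 5, 2014

Moving 3 months forward from March 2, 2014 on the corresponding day gives June 2, 2014.
June 2, 2014 falls on a Monday, which is a business day, so no adjustment is needed.
Applying the 3-business-day extension: 3 business days after June 2, 2014 is June 5, 2014.
June 5, 2014 falls on a Thursday, which is a business day, so no adjustment is needed.
So the filing is due June 5, 2014.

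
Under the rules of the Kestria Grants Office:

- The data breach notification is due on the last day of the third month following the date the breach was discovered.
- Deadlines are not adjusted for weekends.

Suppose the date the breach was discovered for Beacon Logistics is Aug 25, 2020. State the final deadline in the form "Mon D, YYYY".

3 months after Aug 25, 2020 is November 2020; that month ends on Nov 30, 2020.
No adjustment is made for weekends or holidays, so Nov 30, 2020 stands.
Deadline: Nov 30, 2020.

Nov 30, 2020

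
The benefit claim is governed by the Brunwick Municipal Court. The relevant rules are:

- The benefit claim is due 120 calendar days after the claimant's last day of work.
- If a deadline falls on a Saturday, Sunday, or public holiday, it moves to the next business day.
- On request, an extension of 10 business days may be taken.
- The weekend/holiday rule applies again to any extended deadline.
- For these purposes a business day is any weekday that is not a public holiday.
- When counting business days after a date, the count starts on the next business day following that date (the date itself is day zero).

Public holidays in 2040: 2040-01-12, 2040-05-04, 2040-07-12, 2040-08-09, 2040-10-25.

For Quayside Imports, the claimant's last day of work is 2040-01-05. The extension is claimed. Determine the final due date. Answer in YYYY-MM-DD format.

From 2040-01-05, 120 calendar days later is 2040-05-04.
2040-05-04 falls on a listed holiday. Rolling to the next business day gives 2040-05-07, a Monday.
Counting 10 further business days from 2040-05-07 reaches 2040-05-21.
Since 2040-05-21 is a Monday and not a holiday, the date is unchanged.
Final deadline: 2040-05-21.

2040-05-21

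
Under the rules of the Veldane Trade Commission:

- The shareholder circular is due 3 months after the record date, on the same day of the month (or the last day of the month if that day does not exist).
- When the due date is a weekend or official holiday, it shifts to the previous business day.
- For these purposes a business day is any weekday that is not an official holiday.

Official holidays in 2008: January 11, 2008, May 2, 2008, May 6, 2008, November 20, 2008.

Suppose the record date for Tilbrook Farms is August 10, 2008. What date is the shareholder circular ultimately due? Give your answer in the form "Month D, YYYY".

Moving 3 months forward from August 10, 2008 on the corresponding day gives November 10, 2008.
November 10, 2008 falls on a Monday, which is a business day, so no adjustment is needed.
So the filing is due November 10, 2008.

November 10, 2008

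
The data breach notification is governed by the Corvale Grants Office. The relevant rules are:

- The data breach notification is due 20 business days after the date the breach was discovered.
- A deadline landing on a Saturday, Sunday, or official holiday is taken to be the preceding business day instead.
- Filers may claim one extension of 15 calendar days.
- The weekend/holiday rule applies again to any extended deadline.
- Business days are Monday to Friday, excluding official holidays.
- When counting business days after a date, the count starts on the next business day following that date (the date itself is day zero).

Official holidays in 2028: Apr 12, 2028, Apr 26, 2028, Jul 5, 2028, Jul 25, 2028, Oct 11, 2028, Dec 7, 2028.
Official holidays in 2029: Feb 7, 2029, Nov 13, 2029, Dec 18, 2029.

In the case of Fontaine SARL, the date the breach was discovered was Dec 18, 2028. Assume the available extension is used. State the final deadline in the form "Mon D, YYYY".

Jan 30, 2029

Counting 20 business days after Dec 18, 2028 (skipping weekends and listed holidays) reaches Jan 15, 2029.
Jan 15, 2029 falls on a Monday, which is a business day, so no adjustment is needed.
With the 15-day extension, Jan 15, 2029 becomes Jan 30, 2029.
Jan 30, 2029 falls on a Tuesday, which is a business day, so no adjustment is needed.
Deadline: Jan 30, 2029.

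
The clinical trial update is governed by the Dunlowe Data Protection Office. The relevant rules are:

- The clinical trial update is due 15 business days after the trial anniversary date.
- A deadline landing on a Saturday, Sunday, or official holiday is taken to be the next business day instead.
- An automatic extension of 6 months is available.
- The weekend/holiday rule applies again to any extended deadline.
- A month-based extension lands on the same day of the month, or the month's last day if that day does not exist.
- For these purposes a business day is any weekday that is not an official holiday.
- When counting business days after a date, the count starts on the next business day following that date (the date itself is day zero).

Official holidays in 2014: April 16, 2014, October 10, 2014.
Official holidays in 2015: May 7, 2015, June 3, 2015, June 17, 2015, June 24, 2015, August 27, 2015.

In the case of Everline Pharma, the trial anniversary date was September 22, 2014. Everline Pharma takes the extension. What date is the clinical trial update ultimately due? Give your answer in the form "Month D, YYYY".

Starting the day after September 22, 2014 and counting 15 business days lands on October 14, 2014.
Since October 14, 2014 is a Tuesday and not a holiday, the date is unchanged.
Applying the 6 months extension: 6 months after October 14, 2014 is April 14, 2015.
Since April 14, 2015 is a Tuesday and not a holiday, the date is unchanged.
Deadline: April 14, 2015.

April 14, 2015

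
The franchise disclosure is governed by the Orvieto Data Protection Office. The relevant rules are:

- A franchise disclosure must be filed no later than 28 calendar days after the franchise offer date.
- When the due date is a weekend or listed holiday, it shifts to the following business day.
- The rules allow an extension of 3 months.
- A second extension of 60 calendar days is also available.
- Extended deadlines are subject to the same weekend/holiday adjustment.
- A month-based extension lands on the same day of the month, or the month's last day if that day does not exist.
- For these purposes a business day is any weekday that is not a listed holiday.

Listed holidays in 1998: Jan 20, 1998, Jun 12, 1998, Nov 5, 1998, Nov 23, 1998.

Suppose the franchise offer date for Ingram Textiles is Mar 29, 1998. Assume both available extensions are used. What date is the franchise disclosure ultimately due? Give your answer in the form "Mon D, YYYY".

From Mar 29, 1998, 28 calendar days later is Apr 26, 1998.
Apr 26, 1998 falls on a Sunday. Rolling to the next business day gives Apr 27, 1998, a Monday.
Applying the 3 months extension: 3 months after Apr 27, 1998 is Jul 27, 1998.
Jul 27, 1998 falls on a Monday, which is a business day, so no adjustment is needed.
With the 60-day extension, Jul 27, 1998 becomes Sep 25, 1998.
Sep 25, 1998 is a Friday and not a listed holiday, so it stands.
Deadline: Sep 25, 1998.

Sep 25, 1998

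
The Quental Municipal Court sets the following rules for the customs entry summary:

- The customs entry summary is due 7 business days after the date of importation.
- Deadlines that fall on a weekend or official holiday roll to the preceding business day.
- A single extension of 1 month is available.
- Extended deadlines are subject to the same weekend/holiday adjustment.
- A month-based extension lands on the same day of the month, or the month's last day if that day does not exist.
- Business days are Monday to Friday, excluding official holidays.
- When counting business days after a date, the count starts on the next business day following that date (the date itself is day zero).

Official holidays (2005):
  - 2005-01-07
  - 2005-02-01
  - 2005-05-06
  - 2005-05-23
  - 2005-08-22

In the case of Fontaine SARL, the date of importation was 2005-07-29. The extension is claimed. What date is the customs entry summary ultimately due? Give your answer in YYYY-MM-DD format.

2005-09-09

7 business days after 2005-07-29, excluding weekends and holidays, is 2005-08-09.
2005-08-09 is a Tuesday and not a listed holiday, so it stands.
The 1 month extension carries 2005-08-09 to 2005-09-09.
Since 2005-09-09 is a Friday and not a holiday, the date is unchanged.
Final deadline: 2005-09-09.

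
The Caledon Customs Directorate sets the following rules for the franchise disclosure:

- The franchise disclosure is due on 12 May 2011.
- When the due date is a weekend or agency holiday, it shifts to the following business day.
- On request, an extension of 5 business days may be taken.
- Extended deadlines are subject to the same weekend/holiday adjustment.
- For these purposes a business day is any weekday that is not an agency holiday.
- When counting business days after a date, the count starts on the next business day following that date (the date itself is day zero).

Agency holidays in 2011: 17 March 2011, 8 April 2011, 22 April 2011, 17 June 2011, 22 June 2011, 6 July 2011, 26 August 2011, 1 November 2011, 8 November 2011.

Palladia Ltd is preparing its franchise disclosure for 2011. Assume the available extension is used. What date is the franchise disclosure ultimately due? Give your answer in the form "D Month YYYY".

19 May 2011

The stated deadline is 12 May 2011.
12 May 2011 falls on a Thursday, which is a business day, so no adjustment is needed.
The 5-business-day extension runs from 12 May 2011 to 19 May 2011.
Since 19 May 2011 is a Thursday and not a holiday, the date is unchanged.
Deadline: 19 May 2011.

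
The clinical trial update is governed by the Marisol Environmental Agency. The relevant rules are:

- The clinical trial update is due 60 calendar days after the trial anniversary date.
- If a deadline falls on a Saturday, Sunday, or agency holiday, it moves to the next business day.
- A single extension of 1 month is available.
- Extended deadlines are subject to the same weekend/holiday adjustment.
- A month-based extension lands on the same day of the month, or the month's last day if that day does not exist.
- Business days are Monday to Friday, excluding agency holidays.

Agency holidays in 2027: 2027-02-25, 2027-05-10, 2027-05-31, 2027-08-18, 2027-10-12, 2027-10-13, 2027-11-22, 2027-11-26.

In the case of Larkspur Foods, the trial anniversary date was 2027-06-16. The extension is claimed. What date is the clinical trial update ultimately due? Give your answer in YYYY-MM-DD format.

2027-09-16

Adding 60 calendar days to 2027-06-16 gives 2027-08-15.
Because 2027-08-15 is a Sunday, the deadline becomes 2027-08-16 (Monday).
The 1 month extension carries 2027-08-16 to 2027-09-16.
2027-09-16 (Thursday) is already a business day.
Final deadline: 2027-09-16.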